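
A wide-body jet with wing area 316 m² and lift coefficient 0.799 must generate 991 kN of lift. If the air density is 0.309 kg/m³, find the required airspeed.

v = 159 m/s

L = ½ρv²S·CL ⇒ v = √(2L/(ρ·S·CL))
v = √(2 × 9.91×10^5 / (0.309 × 316 × 0.799)) = √25400 = 159 m/s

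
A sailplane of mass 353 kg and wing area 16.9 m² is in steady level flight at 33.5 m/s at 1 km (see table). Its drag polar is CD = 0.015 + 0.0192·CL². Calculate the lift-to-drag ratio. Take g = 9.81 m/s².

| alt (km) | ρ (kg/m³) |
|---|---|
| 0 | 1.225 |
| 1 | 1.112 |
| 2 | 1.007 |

L/D = 19.2

At 1 km, from the table: ρ = 1.112 kg/m³.
Weight W = mg = 353 × 9.81 = 3462.9 N; in level flight L = W.
Dynamic pressure q = 0.5 × 1.112 × 33.5² = 624 Pa.
CL = 2W/(ρv²S) = 2×3462.9/(1.112×33.5²×16.9) = 0.3284.
CD = 0.015 + 0.0192 × 0.3284² = 0.01707.
L/D = CL/CD = 0.3284 / 0.01707 = 19.2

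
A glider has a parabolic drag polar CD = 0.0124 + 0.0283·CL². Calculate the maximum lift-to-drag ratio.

(L/D)max = 26.7

For CD = CD0 + K·CL², (L/D)max occurs at CL* = √(CD0/K) and equals 1/(2√(K·CD0)).
(L/D)max = 1/(2√(0.0283 × 0.0124)) = 1/(2 × 0.01873) = 26.7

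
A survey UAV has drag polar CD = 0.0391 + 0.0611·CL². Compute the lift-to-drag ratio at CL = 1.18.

CD = 0.0391 + 0.0611 × 1.18² = 0.1242
L/D = CL/CD = 1.18 / 0.1242 = 9.5

L/D = 9.5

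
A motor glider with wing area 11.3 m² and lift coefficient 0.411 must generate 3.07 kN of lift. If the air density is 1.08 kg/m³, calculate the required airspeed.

v = 35 m/s

L = ½ρv²S·CL ⇒ v = √(2L/(ρ·S·CL))
v = √(2 × 3070 / (1.08 × 11.3 × 0.411)) = √1224 = 35 m/s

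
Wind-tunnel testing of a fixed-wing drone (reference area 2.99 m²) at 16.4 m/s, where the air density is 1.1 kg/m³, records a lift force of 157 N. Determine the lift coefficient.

From L = ½ρv²S·CL, rearranging gives CL = 2L/(ρv²S).
CL = 2 × 157 / (1.1 × 16.4² × 2.99) = 0.355

CL = 0.355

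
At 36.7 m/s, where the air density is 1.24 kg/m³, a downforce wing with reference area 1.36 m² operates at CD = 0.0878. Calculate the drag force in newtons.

D = 99.7 N

D = ½ρv²S·CD = ½ × 1.24 × 36.7² × 1.36 × 0.0878 = 99.7 N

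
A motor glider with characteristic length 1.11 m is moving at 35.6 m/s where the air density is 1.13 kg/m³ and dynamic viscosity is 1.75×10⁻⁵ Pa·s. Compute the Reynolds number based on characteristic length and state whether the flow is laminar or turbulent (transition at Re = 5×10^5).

Re = 2.55×10^6 (turbulent)

Re = ρ·v·c/μ = 1.13 × 35.6 × 1.11 / (1.75×10⁻⁵) = 2.55×10^6
Since 2.55×10^6 > 5×10^5, the flow is turbulent.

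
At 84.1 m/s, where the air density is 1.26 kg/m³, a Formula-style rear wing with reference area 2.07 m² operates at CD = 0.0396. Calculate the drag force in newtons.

D = ½ρv²S·CD = ½ × 1.26 × 84.1² × 2.07 × 0.0396 = 365 N

D = 365 N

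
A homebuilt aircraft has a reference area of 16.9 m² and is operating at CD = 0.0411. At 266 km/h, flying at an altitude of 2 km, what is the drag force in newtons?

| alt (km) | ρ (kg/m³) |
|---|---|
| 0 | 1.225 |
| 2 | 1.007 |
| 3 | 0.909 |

D = 1910 N

At 2 km, from the table: ρ = 1.007 kg/m³.
Convert speed: v = 266 km/h ÷ 3.6 = 73.89 m/s.
Dynamic pressure q = ½ρv² = ½ × 1.007 × 73.89² = 2749 Pa.
D = q·S·CD = 2749 × 16.9 × 0.0411 = 1910 N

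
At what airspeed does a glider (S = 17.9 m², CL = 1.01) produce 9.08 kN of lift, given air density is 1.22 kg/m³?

v = 28.7 m/s

L = ½ρv²S·CL ⇒ v = √(2L/(ρ·S·CL))
v = √(2 × 9080 / (1.22 × 17.9 × 1.01)) = √823.3 = 28.7 m/s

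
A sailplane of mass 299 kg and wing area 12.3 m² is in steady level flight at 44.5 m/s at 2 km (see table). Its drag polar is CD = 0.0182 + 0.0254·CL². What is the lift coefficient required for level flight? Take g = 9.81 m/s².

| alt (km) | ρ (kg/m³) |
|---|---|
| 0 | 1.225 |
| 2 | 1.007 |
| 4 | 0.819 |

At 2 km, from the table: ρ = 1.007 kg/m³.
In steady level flight, lift balances weight: W = mg = 299 × 9.81 = 2933.2 N.
q = ½ρv² = ½ × 1.007 × 44.5² = 997.1 Pa.
CL = W/(q·S) = 2933.2 / (997.1 × 12.3) = 0.2392.

CL = 0.239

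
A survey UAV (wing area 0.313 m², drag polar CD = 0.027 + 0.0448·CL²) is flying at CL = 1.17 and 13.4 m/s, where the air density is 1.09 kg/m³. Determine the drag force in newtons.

D = 2.71 N

CD = 0.027 + 0.0448 × 1.17² = 0.08833
D = ½ρv²S·CD = ½ × 1.09 × 13.4² × 0.313 × 0.08833 = 2.71 N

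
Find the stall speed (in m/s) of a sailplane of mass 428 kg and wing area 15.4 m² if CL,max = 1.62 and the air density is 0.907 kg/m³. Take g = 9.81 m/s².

V_stall = 19.3 m/s

Stall occurs when L = W at CL,max. W = mg = 428 × 9.81 = 4199 N.
From L = ½ρV²S·CL,max = W: V_stall = √(2W/(ρSCL,max)) = √(2·4199/(0.907·15.4·1.62))
V_stall = √371.1 = 19.3 m/s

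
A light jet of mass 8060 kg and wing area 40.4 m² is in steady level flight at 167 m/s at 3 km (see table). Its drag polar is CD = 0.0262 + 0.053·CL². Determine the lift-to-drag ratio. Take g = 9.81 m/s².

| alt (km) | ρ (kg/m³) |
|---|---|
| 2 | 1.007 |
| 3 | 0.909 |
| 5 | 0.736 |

At 3 km, from the table: ρ = 0.909 kg/m³.
Weight W = mg = 8060 × 9.81 = 79069 N; in level flight L = W.
q = ½ρv² = ½ × 0.909 × 167² = 12680 Pa.
Required CL = L/(qS) = 79069/(12680·40.4) = 0.1544.
CD = 0.0262 + 0.053 × 0.1544² = 0.02746.
L/D = CL/CD = 0.1544 / 0.02746 = 5.62

L/D = 5.62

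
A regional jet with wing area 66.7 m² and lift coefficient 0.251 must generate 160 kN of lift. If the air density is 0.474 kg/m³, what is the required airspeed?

v = 201 m/s

L = ½ρv²S·CL ⇒ v = √(2L/(ρ·S·CL))
v = √(2 × 1.6×10^5 / (0.474 × 66.7 × 0.251)) = √40320 = 201 m/s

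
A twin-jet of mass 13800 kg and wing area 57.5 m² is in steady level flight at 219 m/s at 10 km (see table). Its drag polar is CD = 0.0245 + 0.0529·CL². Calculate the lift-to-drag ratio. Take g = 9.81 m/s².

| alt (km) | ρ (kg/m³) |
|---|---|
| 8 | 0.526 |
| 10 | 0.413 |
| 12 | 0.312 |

At 10 km, from the table: ρ = 0.413 kg/m³.
Weight W = mg = 13800 × 9.81 = 1.3538×10^5 N; in level flight L = W.
Dynamic pressure q = 0.5 × 0.413 × 219² = 9904 Pa.
CL = W/(q·S) = 1.3538×10^5 / (9904 × 57.5) = 0.2377.
CD = 0.0245 + 0.0529 × 0.2377² = 0.02749.
L/D = CL/CD = 0.2377 / 0.02749 = 8.65

L/D = 8.65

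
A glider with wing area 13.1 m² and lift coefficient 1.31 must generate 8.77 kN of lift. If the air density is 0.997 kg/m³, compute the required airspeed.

L = ½ρv²S·CL ⇒ v = √(2L/(ρ·S·CL))
v = √(2 × 8770 / (0.997 × 13.1 × 1.31)) = √1025 = 32 m/s

v = 32 m/s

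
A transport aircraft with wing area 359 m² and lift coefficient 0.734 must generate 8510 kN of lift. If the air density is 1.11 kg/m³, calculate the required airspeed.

L = ½ρv²S·CL ⇒ v = √(2L/(ρ·S·CL))
v = √(2 × 8.51×10^6 / (1.11 × 359 × 0.734)) = √58190 = 241 m/s

v = 241 m/s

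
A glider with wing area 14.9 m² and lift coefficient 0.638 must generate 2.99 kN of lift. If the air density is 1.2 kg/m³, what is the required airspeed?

v = 22.9 m/s

L = ½ρv²S·CL ⇒ v = √(2L/(ρ·S·CL))
v = √(2 × 2990 / (1.2 × 14.9 × 0.638)) = √524.2 = 22.9 m/s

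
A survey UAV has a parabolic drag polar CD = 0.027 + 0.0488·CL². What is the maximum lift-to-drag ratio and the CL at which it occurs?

For CD = CD0 + K·CL², (L/D)max occurs at CL* = √(CD0/K) and equals 1/(2√(K·CD0)).
(L/D)max = 1/(2√(0.0488 × 0.027)) = 1/(2 × 0.0363) = 13.8
CL* = √(0.027/0.0488) = 0.744

(L/D)max = 13.8, at CL = 0.744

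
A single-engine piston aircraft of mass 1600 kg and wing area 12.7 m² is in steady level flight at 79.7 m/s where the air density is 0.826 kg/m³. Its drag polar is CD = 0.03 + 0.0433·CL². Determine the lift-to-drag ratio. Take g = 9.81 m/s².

L/D = 11.9

Level flight ⇒ L = W = m·g = 1600 × 9.81 = 15696 N.
q = ½ρv² = ½ × 0.826 × 79.7² = 2623 Pa.
Required CL = L/(qS) = 15696/(2623·12.7) = 0.4711.
CD = 0.03 + 0.0433 × 0.4711² = 0.03961.
L/D = CL/CD = 0.4711 / 0.03961 = 11.9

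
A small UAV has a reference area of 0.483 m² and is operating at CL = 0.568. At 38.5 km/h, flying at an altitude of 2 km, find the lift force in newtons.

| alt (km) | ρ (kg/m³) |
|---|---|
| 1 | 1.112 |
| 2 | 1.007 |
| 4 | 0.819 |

L = 15.8 N

At 2 km, from the table: ρ = 1.007 kg/m³.
Convert speed: v = 38.5 km/h ÷ 3.6 = 10.69 m/s.
L = ½ρv²S·CL = ½ × 1.007 × 10.69² × 0.483 × 0.568 = 15.8 N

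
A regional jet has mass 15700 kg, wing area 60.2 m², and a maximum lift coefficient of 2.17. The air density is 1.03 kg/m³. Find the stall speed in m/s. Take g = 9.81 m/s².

V_stall = 47.8 m/s

At stall, lift equals weight: L = W = m·g = 15700 × 9.81 = 1.54×10^5 N.
V_stall = √(2W/(ρ·S·CL,max)) = √(2 × 1.54×10^5 / (1.03 × 60.2 × 2.17))
V_stall = √2289 = 47.8 m/s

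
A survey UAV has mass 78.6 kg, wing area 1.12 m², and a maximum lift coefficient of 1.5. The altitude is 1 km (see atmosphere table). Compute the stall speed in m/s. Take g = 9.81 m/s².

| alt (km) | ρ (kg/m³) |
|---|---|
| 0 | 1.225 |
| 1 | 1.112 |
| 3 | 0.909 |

V_stall = 28.7 m/s

At 1 km, from the table: ρ = 1.112 kg/m³.
Stall occurs when L = W at CL,max. W = mg = 78.6 × 9.81 = 771.1 N.
From L = ½ρV²S·CL,max = W: V_stall = √(2W/(ρSCL,max)) = √(2·771.1/(1.112·1.12·1.5))
V_stall = √825.5 = 28.7 m/s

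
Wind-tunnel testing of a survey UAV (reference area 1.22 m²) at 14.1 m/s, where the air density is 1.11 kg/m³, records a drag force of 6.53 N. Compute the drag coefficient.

From D = ½ρv²S·CD, rearranging gives CD = 2D/(ρv²S).
CD = 2 × 6.53 / (1.11 × 14.1² × 1.22) = 0.0485

CD = 0.0485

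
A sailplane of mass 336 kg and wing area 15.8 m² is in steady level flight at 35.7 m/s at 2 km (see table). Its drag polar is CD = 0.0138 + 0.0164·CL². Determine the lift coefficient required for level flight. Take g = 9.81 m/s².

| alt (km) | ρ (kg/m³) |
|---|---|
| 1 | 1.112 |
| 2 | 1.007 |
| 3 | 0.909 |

CL = 0.325

At 2 km, from the table: ρ = 1.007 kg/m³.
Level flight ⇒ L = W = m·g = 336 × 9.81 = 3296.2 N.
q = ½ρv² = ½ × 1.007 × 35.7² = 641.7 Pa.
Required CL = L/(qS) = 3296.2/(641.7·15.8) = 0.3251.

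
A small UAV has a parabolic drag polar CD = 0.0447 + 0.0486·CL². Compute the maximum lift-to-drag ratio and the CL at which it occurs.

(L/D)max = 10.7, at CL = 0.959

For CD = CD0 + K·CL², (L/D)max occurs at CL* = √(CD0/K) and equals 1/(2√(K·CD0)).
(L/D)max = 1/(2√(0.0486 × 0.0447)) = 1/(2 × 0.04661) = 10.7
CL* = √(0.0447/0.0486) = 0.959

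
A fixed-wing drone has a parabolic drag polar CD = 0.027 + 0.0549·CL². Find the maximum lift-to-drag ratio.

For CD = CD0 + K·CL², (L/D)max occurs at CL* = √(CD0/K) and equals 1/(2√(K·CD0)).
(L/D)max = 1/(2√(0.0549 × 0.027)) = 1/(2 × 0.0385) = 13

(L/D)max = 13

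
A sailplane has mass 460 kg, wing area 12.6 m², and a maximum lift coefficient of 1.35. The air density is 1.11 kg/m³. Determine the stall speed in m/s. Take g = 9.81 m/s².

Weight W = mg = 460 × 9.81 = 4513 N.
V_stall = √(2W/(ρ·S·CL,max)) = √(2 × 4513 / (1.11 × 12.6 × 1.35))
V_stall = √478 = 21.9 m/s

V_stall = 21.9 m/s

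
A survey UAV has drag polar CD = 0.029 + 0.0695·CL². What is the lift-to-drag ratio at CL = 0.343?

L/D = 9.23

CD = 0.029 + 0.0695 × 0.343² = 0.03718
L/D = CL/CD = 0.343 / 0.03718 = 9.23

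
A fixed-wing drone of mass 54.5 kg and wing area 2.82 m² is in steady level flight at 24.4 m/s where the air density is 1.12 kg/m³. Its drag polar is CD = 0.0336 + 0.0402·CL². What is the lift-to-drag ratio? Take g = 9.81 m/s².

L/D = 12.2

Weight W = mg = 54.5 × 9.81 = 534.64 N; in level flight L = W.
q = ½ρv² = ½ × 1.12 × 24.4² = 333.4 Pa.
CL = 2W/(ρv²S) = 2×534.64/(1.12×24.4²×2.82) = 0.5687.
CD = 0.0336 + 0.0402 × 0.5687² = 0.0466.
L/D = CL/CD = 0.5687 / 0.0466 = 12.2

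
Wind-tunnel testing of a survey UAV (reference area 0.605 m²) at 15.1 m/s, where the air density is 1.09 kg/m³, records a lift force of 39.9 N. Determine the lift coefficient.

CL = 0.531

From L = ½ρv²S·CL, rearranging gives CL = 2L/(ρv²S).
CL = 2 × 39.9 / (1.09 × 15.1² × 0.605) = 0.531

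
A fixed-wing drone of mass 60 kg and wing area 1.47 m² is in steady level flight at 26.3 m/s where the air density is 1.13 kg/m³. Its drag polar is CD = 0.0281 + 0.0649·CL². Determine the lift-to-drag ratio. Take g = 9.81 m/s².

L/D = 10.6

Weight W = mg = 60 × 9.81 = 588.6 N; in level flight L = W.
Dynamic pressure q = 0.5 × 1.13 × 26.3² = 390.8 Pa.
CL = 2W/(ρv²S) = 2×588.6/(1.13×26.3²×1.47) = 1.025.
CD = 0.0281 + 0.0649 × 1.025² = 0.09623.
L/D = CL/CD = 1.025 / 0.09623 = 10.6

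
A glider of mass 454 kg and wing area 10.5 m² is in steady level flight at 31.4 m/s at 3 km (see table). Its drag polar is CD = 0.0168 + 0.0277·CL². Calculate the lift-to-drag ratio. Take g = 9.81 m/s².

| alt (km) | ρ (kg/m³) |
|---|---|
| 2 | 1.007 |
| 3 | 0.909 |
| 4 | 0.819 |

At 3 km, from the table: ρ = 0.909 kg/m³.
Weight W = mg = 454 × 9.81 = 4453.7 N; in level flight L = W.
Dynamic pressure q = 0.5 × 0.909 × 31.4² = 448.1 Pa.
CL = W/(q·S) = 4453.7 / (448.1 × 10.5) = 0.9465.
CD = 0.0168 + 0.0277 × 0.9465² = 0.04162.
L/D = CL/CD = 0.9465 / 0.04162 = 22.7

L/D = 22.7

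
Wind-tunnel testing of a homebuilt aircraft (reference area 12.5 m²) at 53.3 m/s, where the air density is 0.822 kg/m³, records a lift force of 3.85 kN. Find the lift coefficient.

From L = ½ρv²S·CL, rearranging gives CL = 2L/(ρv²S).
CL = 2 × 3850 / (0.822 × 53.3² × 12.5) = 0.264

CL = 0.264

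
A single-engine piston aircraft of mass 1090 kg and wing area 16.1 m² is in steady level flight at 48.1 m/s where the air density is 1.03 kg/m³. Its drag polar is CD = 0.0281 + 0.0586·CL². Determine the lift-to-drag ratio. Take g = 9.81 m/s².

L/D = 12

Level flight ⇒ L = W = m·g = 1090 × 9.81 = 10693 N.
q = ½ρv² = ½ × 1.03 × 48.1² = 1192 Pa.
CL = 2W/(ρv²S) = 2×10693/(1.03×48.1²×16.1) = 0.5574.
CD = 0.0281 + 0.0586 × 0.5574² = 0.04631.
L/D = CL/CD = 0.5574 / 0.04631 = 12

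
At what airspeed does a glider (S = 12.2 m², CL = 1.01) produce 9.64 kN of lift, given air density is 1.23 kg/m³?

v = 35.7 m/s

L = ½ρv²S·CL ⇒ v = √(2L/(ρ·S·CL))
v = √(2 × 9640 / (1.23 × 12.2 × 1.01)) = √1272 = 35.7 m/s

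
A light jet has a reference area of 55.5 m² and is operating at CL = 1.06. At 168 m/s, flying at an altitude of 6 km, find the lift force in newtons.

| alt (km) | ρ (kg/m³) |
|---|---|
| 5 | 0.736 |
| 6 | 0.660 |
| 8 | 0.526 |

L = 5.48×10^5 N

At 6 km, from the table: ρ = 0.660 kg/m³.
Dynamic pressure q = ½ρv² = ½ × 0.66 × 168² = 9314 Pa.
L = q·S·CL = 9314 × 55.5 × 1.06 = 5.48×10^5 N ≈ 548 kN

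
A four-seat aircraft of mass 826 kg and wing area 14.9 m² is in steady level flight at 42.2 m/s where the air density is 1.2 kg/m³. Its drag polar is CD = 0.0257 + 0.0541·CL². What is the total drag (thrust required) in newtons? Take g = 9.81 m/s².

Level flight ⇒ L = W = m·g = 826 × 9.81 = 8103.1 N.
q = ½ρv² = ½ × 1.2 × 42.2² = 1069 Pa.
Required CL = L/(qS) = 8103.1/(1069·14.9) = 0.509.
CD = 0.0257 + 0.0541 × 0.509² = 0.03971.
D = q·S·CD = 1069 × 14.9 × 0.03971 = 632.3 N

D = 632 N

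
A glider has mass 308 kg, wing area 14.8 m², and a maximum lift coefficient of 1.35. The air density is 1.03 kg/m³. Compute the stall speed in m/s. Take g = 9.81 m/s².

Weight W = mg = 308 × 9.81 = 3021 N.
V_stall = √(2W/(ρ·S·CL,max)) = √(2 × 3021 / (1.03 × 14.8 × 1.35))
V_stall = √293.6 = 17.1 m/s

V_stall = 17.1 m/s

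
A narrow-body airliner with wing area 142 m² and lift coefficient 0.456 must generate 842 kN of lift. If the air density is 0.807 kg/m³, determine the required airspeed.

L = ½ρv²S·CL ⇒ v = √(2L/(ρ·S·CL))
v = √(2 × 8.42×10^5 / (0.807 × 142 × 0.456)) = √32230 = 180 m/s

v = 180 m/s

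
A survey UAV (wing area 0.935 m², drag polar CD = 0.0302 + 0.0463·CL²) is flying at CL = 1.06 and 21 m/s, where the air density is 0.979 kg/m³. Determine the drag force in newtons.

CD = 0.0302 + 0.0463 × 1.06² = 0.08222
D = ½ρv²S·CD = ½ × 0.979 × 21² × 0.935 × 0.08222 = 16.6 N

D = 16.6 N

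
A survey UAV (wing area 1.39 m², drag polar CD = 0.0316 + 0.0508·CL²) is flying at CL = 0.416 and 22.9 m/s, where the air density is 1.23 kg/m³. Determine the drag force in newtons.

D = 18.1 N

CD = 0.0316 + 0.0508 × 0.416² = 0.04039
D = ½ρv²S·CD = ½ × 1.23 × 22.9² × 1.39 × 0.04039 = 18.1 N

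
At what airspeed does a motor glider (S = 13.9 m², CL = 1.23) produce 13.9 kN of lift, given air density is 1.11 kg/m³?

v = 38.3 m/s

L = ½ρv²S·CL ⇒ v = √(2L/(ρ·S·CL))
v = √(2 × 13900 / (1.11 × 13.9 × 1.23)) = √1465 = 38.3 m/s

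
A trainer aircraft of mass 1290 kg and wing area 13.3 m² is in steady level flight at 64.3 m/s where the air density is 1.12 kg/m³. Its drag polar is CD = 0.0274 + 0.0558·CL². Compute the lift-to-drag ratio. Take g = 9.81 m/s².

L/D = 11.2

Weight W = mg = 1290 × 9.81 = 12655 N; in level flight L = W.
Dynamic pressure q = 0.5 × 1.12 × 64.3² = 2315 Pa.
CL = W/(q·S) = 12655 / (2315 × 13.3) = 0.411.
CD = 0.0274 + 0.0558 × 0.411² = 0.03682.
L/D = CL/CD = 0.411 / 0.03682 = 11.2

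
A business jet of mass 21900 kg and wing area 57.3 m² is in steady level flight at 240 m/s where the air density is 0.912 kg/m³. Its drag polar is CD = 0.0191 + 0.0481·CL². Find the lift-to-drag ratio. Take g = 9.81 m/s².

L/D = 7.11

Level flight ⇒ L = W = m·g = 21900 × 9.81 = 2.1484×10^5 N.
q = ½ρv² = ½ × 0.912 × 240² = 26270 Pa.
CL = 2W/(ρv²S) = 2×2.1484×10^5/(0.912×240²×57.3) = 0.1427.
CD = 0.0191 + 0.0481 × 0.1427² = 0.02008.
L/D = CL/CD = 0.1427 / 0.02008 = 7.11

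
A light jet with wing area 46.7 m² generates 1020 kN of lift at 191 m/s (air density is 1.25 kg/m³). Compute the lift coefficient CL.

From L = ½ρv²S·CL, rearranging gives CL = 2L/(ρv²S).
CL = 2 × 1.02×10^6 / (1.25 × 191² × 46.7) = 0.958

CL = 0.958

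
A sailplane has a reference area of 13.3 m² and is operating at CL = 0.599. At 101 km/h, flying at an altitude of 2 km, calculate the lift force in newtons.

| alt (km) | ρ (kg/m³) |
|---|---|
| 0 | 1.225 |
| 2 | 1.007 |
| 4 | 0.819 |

L = 3160 N

At 2 km, from the table: ρ = 1.007 kg/m³.
Convert speed: v = 101 km/h ÷ 3.6 = 28.06 m/s.
L = ½ρv²S·CL = ½ × 1.007 × 28.06² × 13.3 × 0.599 = 3160 N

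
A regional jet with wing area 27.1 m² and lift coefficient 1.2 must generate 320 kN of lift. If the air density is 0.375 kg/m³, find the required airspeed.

v = 229 m/s

L = ½ρv²S·CL ⇒ v = √(2L/(ρ·S·CL))
v = √(2 × 3.2×10^5 / (0.375 × 27.1 × 1.2)) = √52480 = 229 m/s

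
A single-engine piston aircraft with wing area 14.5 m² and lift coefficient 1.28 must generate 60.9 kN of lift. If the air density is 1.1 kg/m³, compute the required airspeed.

v = 77.2 m/s

L = ½ρv²S·CL ⇒ v = √(2L/(ρ·S·CL))
v = √(2 × 60900 / (1.1 × 14.5 × 1.28)) = √5966 = 77.2 m/s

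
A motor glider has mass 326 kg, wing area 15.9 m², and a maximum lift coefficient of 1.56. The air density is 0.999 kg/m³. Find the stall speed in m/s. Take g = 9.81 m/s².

Weight W = mg = 326 × 9.81 = 3198 N.
From L = ½ρV²S·CL,max = W: V_stall = √(2W/(ρSCL,max)) = √(2·3198/(0.999·15.9·1.56))
V_stall = √258.1 = 16.1 m/s

V_stall = 16.1 m/s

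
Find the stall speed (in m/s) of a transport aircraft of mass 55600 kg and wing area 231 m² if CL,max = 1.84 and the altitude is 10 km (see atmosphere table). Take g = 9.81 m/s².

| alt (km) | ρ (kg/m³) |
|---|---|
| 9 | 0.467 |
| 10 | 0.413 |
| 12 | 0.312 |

At 10 km, from the table: ρ = 0.413 kg/m³.
Weight W = mg = 55600 × 9.81 = 5.454×10^5 N.
From L = ½ρV²S·CL,max = W: V_stall = √(2W/(ρSCL,max)) = √(2·5.454×10^5/(0.413·231·1.84))
V_stall = √6214 = 78.8 m/s

V_stall = 78.8 m/s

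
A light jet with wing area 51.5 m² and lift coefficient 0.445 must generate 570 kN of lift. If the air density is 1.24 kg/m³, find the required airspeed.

L = ½ρv²S·CL ⇒ v = √(2L/(ρ·S·CL))
v = √(2 × 5.7×10^5 / (1.24 × 51.5 × 0.445)) = √40120 = 200 m/s

v = 200 m/s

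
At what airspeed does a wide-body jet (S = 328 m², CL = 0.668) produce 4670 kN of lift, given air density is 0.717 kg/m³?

L = ½ρv²S·CL ⇒ v = √(2L/(ρ·S·CL))
v = √(2 × 4.67×10^6 / (0.717 × 328 × 0.668)) = √59450 = 244 m/s

v = 244 m/s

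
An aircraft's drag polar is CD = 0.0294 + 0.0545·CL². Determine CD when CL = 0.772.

CD = 0.0619

CD = 0.0294 + 0.0545 × 0.772² = 0.0294 + 0.03248 = 0.0619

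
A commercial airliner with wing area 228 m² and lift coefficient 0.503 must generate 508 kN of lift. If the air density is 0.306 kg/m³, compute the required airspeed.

v = 170 m/s

L = ½ρv²S·CL ⇒ v = √(2L/(ρ·S·CL))
v = √(2 × 5.08×10^5 / (0.306 × 228 × 0.503)) = √28950 = 170 m/s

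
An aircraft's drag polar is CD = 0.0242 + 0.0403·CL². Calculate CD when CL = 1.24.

CD = 0.0862

CD = 0.0242 + 0.0403 × 1.24² = 0.0242 + 0.06197 = 0.0862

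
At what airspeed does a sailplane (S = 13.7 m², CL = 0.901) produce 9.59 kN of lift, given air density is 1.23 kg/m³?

L = ½ρv²S·CL ⇒ v = √(2L/(ρ·S·CL))
v = √(2 × 9590 / (1.23 × 13.7 × 0.901)) = √1263 = 35.5 m/s

v = 35.5 m/s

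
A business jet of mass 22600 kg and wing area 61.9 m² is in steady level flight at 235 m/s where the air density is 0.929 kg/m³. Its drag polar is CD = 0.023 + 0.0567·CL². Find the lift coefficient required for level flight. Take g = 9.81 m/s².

Level flight ⇒ L = W = m·g = 22600 × 9.81 = 2.2171×10^5 N.
Dynamic pressure q = 0.5 × 0.929 × 235² = 25650 Pa.
Required CL = L/(qS) = 2.2171×10^5/(25650·61.9) = 0.1396.

CL = 0.14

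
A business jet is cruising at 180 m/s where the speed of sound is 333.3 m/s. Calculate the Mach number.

M = v/a = 180 / 333.3 = 0.54

M = 0.54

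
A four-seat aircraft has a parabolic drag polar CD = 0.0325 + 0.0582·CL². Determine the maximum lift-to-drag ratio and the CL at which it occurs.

For CD = CD0 + K·CL², (L/D)max occurs at CL* = √(CD0/K) and equals 1/(2√(K·CD0)).
(L/D)max = 1/(2√(0.0582 × 0.0325)) = 1/(2 × 0.04349) = 11.5
CL* = √(0.0325/0.0582) = 0.747

(L/D)max = 11.5, at CL = 0.747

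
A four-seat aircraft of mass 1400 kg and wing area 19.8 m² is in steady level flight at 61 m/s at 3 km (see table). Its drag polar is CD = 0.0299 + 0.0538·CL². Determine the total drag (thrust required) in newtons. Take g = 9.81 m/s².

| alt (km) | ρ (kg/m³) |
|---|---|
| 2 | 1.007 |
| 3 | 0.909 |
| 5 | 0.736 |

At 3 km, from the table: ρ = 0.909 kg/m³.
Level flight ⇒ L = W = m·g = 1400 × 9.81 = 13734 N.
Dynamic pressure q = 0.5 × 0.909 × 61² = 1691 Pa.
CL = 2W/(ρv²S) = 2×13734/(0.909×61²×19.8) = 0.4101.
CD = 0.0299 + 0.0538 × 0.4101² = 0.03895.
D = q·S·CD = 1691 × 19.8 × 0.03895 = 1304 N

D = 1300 N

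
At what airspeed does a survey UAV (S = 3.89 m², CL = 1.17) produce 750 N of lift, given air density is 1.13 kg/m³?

L = ½ρv²S·CL ⇒ v = √(2L/(ρ·S·CL))
v = √(2 × 750 / (1.13 × 3.89 × 1.17)) = √291.7 = 17.1 m/s

v = 17.1 m/s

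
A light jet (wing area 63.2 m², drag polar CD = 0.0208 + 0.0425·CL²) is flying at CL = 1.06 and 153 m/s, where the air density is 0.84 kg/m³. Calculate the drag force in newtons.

D = 42600 N

CD = 0.0208 + 0.0425 × 1.06² = 0.06855
D = ½ρv²S·CD = ½ × 0.84 × 153² × 63.2 × 0.06855 = 42600 N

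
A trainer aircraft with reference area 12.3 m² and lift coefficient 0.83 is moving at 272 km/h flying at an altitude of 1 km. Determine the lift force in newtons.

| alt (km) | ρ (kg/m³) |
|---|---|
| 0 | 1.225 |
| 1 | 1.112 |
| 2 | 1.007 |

At 1 km, from the table: ρ = 1.112 kg/m³.
Convert speed: v = 272 km/h ÷ 3.6 = 75.56 m/s.
Dynamic pressure q = ½ρv² = ½ × 1.112 × 75.56² = 3174 Pa.
L = q·S·CL = 3174 × 12.3 × 0.83 = 32400 N ≈ 32.4 kN

L = 32400 N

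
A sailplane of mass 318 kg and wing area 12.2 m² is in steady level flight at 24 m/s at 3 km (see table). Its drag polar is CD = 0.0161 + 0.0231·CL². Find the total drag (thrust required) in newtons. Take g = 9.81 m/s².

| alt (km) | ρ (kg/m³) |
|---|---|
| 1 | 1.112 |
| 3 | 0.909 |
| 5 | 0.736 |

At 3 km, from the table: ρ = 0.909 kg/m³.
Level flight ⇒ L = W = m·g = 318 × 9.81 = 3119.6 N.
q = ½ρv² = ½ × 0.909 × 24² = 261.8 Pa.
CL = 2W/(ρv²S) = 2×3119.6/(0.909×24²×12.2) = 0.9767.
CD = 0.0161 + 0.0231 × 0.9767² = 0.03814.
D = q·S·CD = 261.8 × 12.2 × 0.03814 = 121.8 N

D = 122 N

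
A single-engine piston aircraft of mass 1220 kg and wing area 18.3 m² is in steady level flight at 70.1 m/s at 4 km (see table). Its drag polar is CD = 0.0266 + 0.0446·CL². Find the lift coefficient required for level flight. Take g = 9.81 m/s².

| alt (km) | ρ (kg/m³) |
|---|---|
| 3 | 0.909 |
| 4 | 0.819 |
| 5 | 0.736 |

CL = 0.325

At 4 km, from the table: ρ = 0.819 kg/m³.
Weight W = mg = 1220 × 9.81 = 11968 N; in level flight L = W.
q = ½ρv² = ½ × 0.819 × 70.1² = 2012 Pa.
CL = W/(q·S) = 11968 / (2012 × 18.3) = 0.325.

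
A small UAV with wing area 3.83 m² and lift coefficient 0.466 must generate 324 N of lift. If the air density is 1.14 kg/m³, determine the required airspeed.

L = ½ρv²S·CL ⇒ v = √(2L/(ρ·S·CL))
v = √(2 × 324 / (1.14 × 3.83 × 0.466)) = √318.5 = 17.8 m/s

v = 17.8 m/s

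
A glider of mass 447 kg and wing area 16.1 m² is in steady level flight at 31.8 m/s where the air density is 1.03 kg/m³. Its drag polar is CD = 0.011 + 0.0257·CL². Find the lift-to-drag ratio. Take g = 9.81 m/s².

L/D = 29

In steady level flight, lift balances weight: W = mg = 447 × 9.81 = 4385.1 N.
Dynamic pressure q = 0.5 × 1.03 × 31.8² = 520.8 Pa.
CL = 2W/(ρv²S) = 2×4385.1/(1.03×31.8²×16.1) = 0.523.
CD = 0.011 + 0.0257 × 0.523² = 0.01803.
L/D = CL/CD = 0.523 / 0.01803 = 29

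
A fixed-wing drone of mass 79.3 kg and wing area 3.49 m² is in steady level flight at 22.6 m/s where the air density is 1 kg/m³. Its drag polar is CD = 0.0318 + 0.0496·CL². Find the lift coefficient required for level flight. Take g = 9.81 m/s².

In steady level flight, lift balances weight: W = mg = 79.3 × 9.81 = 777.93 N.
Dynamic pressure q = 0.5 × 1 × 22.6² = 255.4 Pa.
CL = W/(q·S) = 777.93 / (255.4 × 3.49) = 0.8728.

CL = 0.873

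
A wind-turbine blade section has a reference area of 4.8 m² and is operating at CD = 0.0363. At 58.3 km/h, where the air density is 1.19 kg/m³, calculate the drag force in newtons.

Convert speed: v = 58.3 km/h ÷ 3.6 = 16.19 m/s.
Dynamic pressure q = ½ρv² = ½ × 1.19 × 16.19² = 156 Pa.
D = q·S·CD = 156 × 4.8 × 0.0363 = 27.2 N

D = 27.2 N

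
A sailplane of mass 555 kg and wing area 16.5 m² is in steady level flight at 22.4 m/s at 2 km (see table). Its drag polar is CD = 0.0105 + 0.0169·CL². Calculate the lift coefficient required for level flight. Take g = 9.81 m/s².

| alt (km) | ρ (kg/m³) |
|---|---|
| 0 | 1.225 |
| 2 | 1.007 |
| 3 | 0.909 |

CL = 1.31

At 2 km, from the table: ρ = 1.007 kg/m³.
Level flight ⇒ L = W = m·g = 555 × 9.81 = 5444.6 N.
q = ½ρv² = ½ × 1.007 × 22.4² = 252.6 Pa.
CL = W/(q·S) = 5444.6 / (252.6 × 16.5) = 1.306.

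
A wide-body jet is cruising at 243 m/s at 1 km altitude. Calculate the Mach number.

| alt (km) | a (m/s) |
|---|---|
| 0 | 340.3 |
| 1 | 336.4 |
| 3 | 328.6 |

At 1 km, from the table: a = 336.4 m/s.
M = v/a = 243 / 336.4 = 0.722

M = 0.722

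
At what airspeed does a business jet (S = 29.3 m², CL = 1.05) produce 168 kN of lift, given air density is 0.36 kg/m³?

v = 174 m/s

L = ½ρv²S·CL ⇒ v = √(2L/(ρ·S·CL))
v = √(2 × 1.68×10^5 / (0.36 × 29.3 × 1.05)) = √30340 = 174 m/s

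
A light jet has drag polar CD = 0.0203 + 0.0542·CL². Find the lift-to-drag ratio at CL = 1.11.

CD = 0.0203 + 0.0542 × 1.11² = 0.08708
L/D = CL/CD = 1.11 / 0.08708 = 12.7

L/D = 12.7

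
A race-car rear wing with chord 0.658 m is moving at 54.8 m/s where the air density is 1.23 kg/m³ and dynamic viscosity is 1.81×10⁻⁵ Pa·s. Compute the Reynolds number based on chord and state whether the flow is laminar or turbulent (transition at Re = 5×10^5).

Re = 2.45×10^6 (turbulent)

Re = ρ·v·c/μ = 1.23 × 54.8 × 0.658 / (1.81×10⁻⁵) = 2.45×10^6
Since 2.45×10^6 > 5×10^5, the flow is turbulent.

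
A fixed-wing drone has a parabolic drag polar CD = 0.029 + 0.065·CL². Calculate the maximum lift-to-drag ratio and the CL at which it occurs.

(L/D)max = 11.5, at CL = 0.668

For CD = CD0 + K·CL², (L/D)max occurs at CL* = √(CD0/K) and equals 1/(2√(K·CD0)).
(L/D)max = 1/(2√(0.065 × 0.029)) = 1/(2 × 0.04342) = 11.5
CL* = √(0.029/0.065) = 0.668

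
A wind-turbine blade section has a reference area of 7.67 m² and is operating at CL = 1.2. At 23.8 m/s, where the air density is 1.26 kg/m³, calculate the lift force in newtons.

L = ½ρv²S·CL = ½ × 1.26 × 23.8² × 7.67 × 1.2 = 3280 N

L = 3280 N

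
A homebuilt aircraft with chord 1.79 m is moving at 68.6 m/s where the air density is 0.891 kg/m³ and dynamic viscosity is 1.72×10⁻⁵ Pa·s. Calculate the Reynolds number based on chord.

Re = ρ·v·c/μ = 0.891 × 68.6 × 1.79 / (1.72×10⁻⁵) = 6.36×10^6

Re = 6.36×10^6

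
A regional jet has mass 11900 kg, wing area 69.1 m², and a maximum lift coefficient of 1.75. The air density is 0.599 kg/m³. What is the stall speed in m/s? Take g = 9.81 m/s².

V_stall = 56.8 m/s

Weight W = mg = 11900 × 9.81 = 1.167×10^5 N.
From L = ½ρV²S·CL,max = W: V_stall = √(2W/(ρSCL,max)) = √(2·1.167×10^5/(0.599·69.1·1.75))
V_stall = √3223 = 56.8 m/s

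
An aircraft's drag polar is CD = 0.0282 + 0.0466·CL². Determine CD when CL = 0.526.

CD = 0.0411

CD = 0.0282 + 0.0466 × 0.526² = 0.0282 + 0.01289 = 0.0411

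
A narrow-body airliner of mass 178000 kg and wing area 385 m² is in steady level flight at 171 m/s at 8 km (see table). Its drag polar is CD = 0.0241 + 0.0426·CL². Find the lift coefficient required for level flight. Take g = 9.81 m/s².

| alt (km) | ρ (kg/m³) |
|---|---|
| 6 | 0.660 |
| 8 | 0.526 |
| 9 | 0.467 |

At 8 km, from the table: ρ = 0.526 kg/m³.
In steady level flight, lift balances weight: W = mg = 178000 × 9.81 = 1.7462×10^6 N.
Dynamic pressure q = 0.5 × 0.526 × 171² = 7690 Pa.
CL = 2W/(ρv²S) = 2×1.7462×10^6/(0.526×171²×385) = 0.5898.

CL = 0.59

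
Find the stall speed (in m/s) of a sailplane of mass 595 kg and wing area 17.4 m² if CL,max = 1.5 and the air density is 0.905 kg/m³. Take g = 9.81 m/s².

V_stall = 22.2 m/s

Stall occurs when L = W at CL,max. W = mg = 595 × 9.81 = 5837 N.
From L = ½ρV²S·CL,max = W: V_stall = √(2W/(ρSCL,max)) = √(2·5837/(0.905·17.4·1.5))
V_stall = √494.2 = 22.2 m/s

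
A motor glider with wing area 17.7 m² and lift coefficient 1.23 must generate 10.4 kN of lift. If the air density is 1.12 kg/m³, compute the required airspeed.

L = ½ρv²S·CL ⇒ v = √(2L/(ρ·S·CL))
v = √(2 × 10400 / (1.12 × 17.7 × 1.23)) = √853 = 29.2 m/s

v = 29.2 m/s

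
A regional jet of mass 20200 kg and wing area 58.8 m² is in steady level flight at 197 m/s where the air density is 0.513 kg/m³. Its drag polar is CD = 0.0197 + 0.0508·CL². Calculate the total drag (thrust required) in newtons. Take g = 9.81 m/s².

In steady level flight, lift balances weight: W = mg = 20200 × 9.81 = 1.9816×10^5 N.
Dynamic pressure q = 0.5 × 0.513 × 197² = 9955 Pa.
CL = 2W/(ρv²S) = 2×1.9816×10^5/(0.513×197²×58.8) = 0.3386.
CD = 0.0197 + 0.0508 × 0.3386² = 0.02552.
D = q·S·CD = 9955 × 58.8 × 0.02552 = 14940 N

D = 14900 N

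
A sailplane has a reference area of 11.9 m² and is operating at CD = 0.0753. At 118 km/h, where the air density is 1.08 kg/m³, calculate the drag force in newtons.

D = 520 N

Convert speed: v = 118 km/h ÷ 3.6 = 32.78 m/s.
D = ½ρv²S·CD = ½ × 1.08 × 32.78² × 11.9 × 0.0753 = 520 N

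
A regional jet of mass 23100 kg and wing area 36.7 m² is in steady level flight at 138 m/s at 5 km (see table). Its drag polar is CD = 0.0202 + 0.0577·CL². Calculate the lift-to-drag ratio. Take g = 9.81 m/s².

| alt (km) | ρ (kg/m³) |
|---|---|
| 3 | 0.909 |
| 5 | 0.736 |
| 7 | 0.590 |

At 5 km, from the table: ρ = 0.736 kg/m³.
Weight W = mg = 23100 × 9.81 = 2.2661×10^5 N; in level flight L = W.
q = ½ρv² = ½ × 0.736 × 138² = 7008 Pa.
Required CL = L/(qS) = 2.2661×10^5/(7008·36.7) = 0.8811.
CD = 0.0202 + 0.0577 × 0.8811² = 0.06499.
L/D = CL/CD = 0.8811 / 0.06499 = 13.6

L/D = 13.6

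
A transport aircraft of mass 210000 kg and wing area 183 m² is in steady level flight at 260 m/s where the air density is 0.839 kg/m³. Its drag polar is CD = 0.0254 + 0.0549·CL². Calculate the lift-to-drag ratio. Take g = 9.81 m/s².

L/D = 11.7

Weight W = mg = 210000 × 9.81 = 2.0601×10^6 N; in level flight L = W.
Dynamic pressure q = 0.5 × 0.839 × 260² = 28360 Pa.
CL = W/(q·S) = 2.0601×10^6 / (28360 × 183) = 0.397.
CD = 0.0254 + 0.0549 × 0.397² = 0.03405.
L/D = CL/CD = 0.397 / 0.03405 = 11.7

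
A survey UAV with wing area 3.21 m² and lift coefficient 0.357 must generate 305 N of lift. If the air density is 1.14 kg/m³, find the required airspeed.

v = 21.6 m/s

L = ½ρv²S·CL ⇒ v = √(2L/(ρ·S·CL))
v = √(2 × 305 / (1.14 × 3.21 × 0.357)) = √466.9 = 21.6 m/s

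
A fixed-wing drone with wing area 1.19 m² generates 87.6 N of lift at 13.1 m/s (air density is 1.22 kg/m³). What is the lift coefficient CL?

From L = ½ρv²S·CL, rearranging gives CL = 2L/(ρv²S).
CL = 2 × 87.6 / (1.22 × 13.1² × 1.19) = 0.703

CL = 0.703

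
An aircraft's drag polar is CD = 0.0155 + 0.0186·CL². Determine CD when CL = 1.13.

CD = 0.0393

CD = 0.0155 + 0.0186 × 1.13² = 0.0155 + 0.02375 = 0.0393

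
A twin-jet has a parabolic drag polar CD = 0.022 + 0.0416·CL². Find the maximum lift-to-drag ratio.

(L/D)max = 16.5

For CD = CD0 + K·CL², (L/D)max occurs at CL* = √(CD0/K) and equals 1/(2√(K·CD0)).
(L/D)max = 1/(2√(0.0416 × 0.022)) = 1/(2 × 0.03025) = 16.5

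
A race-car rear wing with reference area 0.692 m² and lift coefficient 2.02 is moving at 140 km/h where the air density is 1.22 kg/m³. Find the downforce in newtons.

Convert speed: v = 140 km/h ÷ 3.6 = 38.89 m/s.
L = ½ρv²S·CL = ½ × 1.22 × 38.89² × 0.692 × 2.02 = 1290 N

L = 1290 N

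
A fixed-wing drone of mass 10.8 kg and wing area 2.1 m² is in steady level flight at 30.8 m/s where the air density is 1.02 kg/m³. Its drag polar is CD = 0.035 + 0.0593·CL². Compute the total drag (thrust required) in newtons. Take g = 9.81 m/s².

Level flight ⇒ L = W = m·g = 10.8 × 9.81 = 105.95 N.
Dynamic pressure q = 0.5 × 1.02 × 30.8² = 483.8 Pa.
CL = 2W/(ρv²S) = 2×105.95/(1.02×30.8²×2.1) = 0.1043.
CD = 0.035 + 0.0593 × 0.1043² = 0.03564.
D = q·S·CD = 483.8 × 2.1 × 0.03564 = 36.21 N

D = 36.2 N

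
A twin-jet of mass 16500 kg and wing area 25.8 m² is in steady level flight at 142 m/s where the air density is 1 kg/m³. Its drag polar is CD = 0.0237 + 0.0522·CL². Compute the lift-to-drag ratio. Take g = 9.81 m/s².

L/D = 14.2

Level flight ⇒ L = W = m·g = 16500 × 9.81 = 1.6186×10^5 N.
q = ½ρv² = ½ × 1 × 142² = 10080 Pa.
CL = W/(q·S) = 1.6186×10^5 / (10080 × 25.8) = 0.6223.
CD = 0.0237 + 0.0522 × 0.6223² = 0.04391.
L/D = CL/CD = 0.6223 / 0.04391 = 14.2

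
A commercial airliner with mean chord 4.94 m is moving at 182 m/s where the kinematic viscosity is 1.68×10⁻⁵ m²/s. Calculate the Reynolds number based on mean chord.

Re = v·c/ν = 182 × 4.94 / (1.68×10⁻⁵) = 5.35×10^7

Re = 5.35×10^7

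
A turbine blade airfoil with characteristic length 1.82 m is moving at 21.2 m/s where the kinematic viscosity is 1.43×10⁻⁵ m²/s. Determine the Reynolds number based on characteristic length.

Re = 2.7×10^6

Re = v·c/ν = 21.2 × 1.82 / (1.43×10⁻⁵) = 2.7×10^6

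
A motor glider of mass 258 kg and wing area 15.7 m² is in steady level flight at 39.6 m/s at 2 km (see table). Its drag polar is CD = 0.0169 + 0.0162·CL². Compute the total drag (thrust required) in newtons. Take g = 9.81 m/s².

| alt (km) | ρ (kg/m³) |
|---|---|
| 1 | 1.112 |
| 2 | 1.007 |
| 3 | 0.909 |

D = 218 N

At 2 km, from the table: ρ = 1.007 kg/m³.
Weight W = mg = 258 × 9.81 = 2531 N; in level flight L = W.
q = ½ρv² = ½ × 1.007 × 39.6² = 789.6 Pa.
Required CL = L/(qS) = 2531/(789.6·15.7) = 0.2042.
CD = 0.0169 + 0.0162 × 0.2042² = 0.01758.
D = q·S·CD = 789.6 × 15.7 × 0.01758 = 217.9 N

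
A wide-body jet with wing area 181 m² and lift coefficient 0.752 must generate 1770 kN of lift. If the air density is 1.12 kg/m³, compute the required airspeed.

v = 152 m/s

L = ½ρv²S·CL ⇒ v = √(2L/(ρ·S·CL))
v = √(2 × 1.77×10^6 / (1.12 × 181 × 0.752)) = √23220 = 152 m/s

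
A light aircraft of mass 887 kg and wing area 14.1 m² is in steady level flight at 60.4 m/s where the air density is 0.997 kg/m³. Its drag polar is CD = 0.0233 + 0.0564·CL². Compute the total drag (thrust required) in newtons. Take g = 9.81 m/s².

D = 764 N

Level flight ⇒ L = W = m·g = 887 × 9.81 = 8701.5 N.
Dynamic pressure q = 0.5 × 0.997 × 60.4² = 1819 Pa.
Required CL = L/(qS) = 8701.5/(1819·14.1) = 0.3393.
CD = 0.0233 + 0.0564 × 0.3393² = 0.02979.
D = q·S·CD = 1819 × 14.1 × 0.02979 = 764 N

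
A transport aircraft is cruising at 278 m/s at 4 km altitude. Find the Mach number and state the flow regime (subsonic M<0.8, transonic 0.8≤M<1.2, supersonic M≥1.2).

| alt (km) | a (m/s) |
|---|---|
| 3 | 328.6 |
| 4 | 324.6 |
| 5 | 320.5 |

M = 0.856 (transonic)

At 4 km, from the table: a = 324.6 m/s.
M = v/a = 278 / 324.6 = 0.856
M = 0.856 → transonic.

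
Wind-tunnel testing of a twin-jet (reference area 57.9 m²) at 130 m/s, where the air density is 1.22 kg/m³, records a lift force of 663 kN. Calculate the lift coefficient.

From L = ½ρv²S·CL, rearranging gives CL = 2L/(ρv²S).
CL = 2 × 6.63×10^5 / (1.22 × 130² × 57.9) = 1.11

CL = 1.11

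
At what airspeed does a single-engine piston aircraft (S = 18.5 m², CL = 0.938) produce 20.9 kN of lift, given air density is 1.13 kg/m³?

v = 46.2 m/s

L = ½ρv²S·CL ⇒ v = √(2L/(ρ·S·CL))
v = √(2 × 20900 / (1.13 × 18.5 × 0.938)) = √2132 = 46.2 m/s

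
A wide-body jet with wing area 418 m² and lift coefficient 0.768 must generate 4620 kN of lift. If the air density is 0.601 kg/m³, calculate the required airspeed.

L = ½ρv²S·CL ⇒ v = √(2L/(ρ·S·CL))
v = √(2 × 4.62×10^6 / (0.601 × 418 × 0.768)) = √47890 = 219 m/s

v = 219 m/s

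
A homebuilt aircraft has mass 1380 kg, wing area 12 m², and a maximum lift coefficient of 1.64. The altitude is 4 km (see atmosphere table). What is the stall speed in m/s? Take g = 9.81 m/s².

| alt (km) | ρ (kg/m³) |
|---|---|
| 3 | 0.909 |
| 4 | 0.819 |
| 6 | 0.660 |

V_stall = 41 m/s

At 4 km, from the table: ρ = 0.819 kg/m³.
Weight W = mg = 1380 × 9.81 = 13540 N.
From L = ½ρV²S·CL,max = W: V_stall = √(2W/(ρSCL,max)) = √(2·13540/(0.819·12·1.64))
V_stall = √1680 = 41 m/s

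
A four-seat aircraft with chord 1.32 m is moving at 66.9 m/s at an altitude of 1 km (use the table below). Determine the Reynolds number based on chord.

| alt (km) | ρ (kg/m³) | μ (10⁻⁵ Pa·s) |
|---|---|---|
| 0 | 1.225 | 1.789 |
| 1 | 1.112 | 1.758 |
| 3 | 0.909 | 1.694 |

At 1 km, from the table: ρ = 1.112 kg/m³, μ = 1.758×10⁻⁵ Pa·s.
Re = ρ·v·c/μ = 1.112 × 66.9 × 1.32 / (1.758×10⁻⁵) = 5.59×10^6

Re = 5.59×10^6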